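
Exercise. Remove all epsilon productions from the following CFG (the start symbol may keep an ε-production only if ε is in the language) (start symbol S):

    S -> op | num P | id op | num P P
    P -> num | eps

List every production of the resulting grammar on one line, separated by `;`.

Nullable nonterminals: {P}.
ε ∉ L(G), so no ε-production is kept.
Expand every rule over subsets of its nullable positions: S → num P gives num P | num.

S -> op | num P | num | id op | num P P; P -> num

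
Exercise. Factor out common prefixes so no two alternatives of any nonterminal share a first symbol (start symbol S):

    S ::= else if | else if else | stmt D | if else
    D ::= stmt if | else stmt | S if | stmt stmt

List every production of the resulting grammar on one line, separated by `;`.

S ::= stmt D | if else | else if S'; D ::= else stmt | S if | stmt D'; S' ::= ε | else; D' ::= if | stmt

S has alternatives sharing prefix 'else if': factor to S → else if S' with S' → ε | else.
D has alternatives sharing prefix 'stmt': factor to D → stmt D' with D' → if | stmt.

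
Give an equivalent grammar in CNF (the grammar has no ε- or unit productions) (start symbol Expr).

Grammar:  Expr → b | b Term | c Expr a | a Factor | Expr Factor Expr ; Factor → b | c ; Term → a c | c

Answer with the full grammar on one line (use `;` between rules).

Expr → b | X1 Term | X2 Y1 | X3 Factor | Expr Y2; Factor → b | c; Term → X3 X2 | c; X1 → b; X2 → c; X3 → a; Y1 → Expr X3; Y2 → Factor Expr

Introduce a nonterminal for each terminal appearing in a rule of length ≥ 2: X1 → b, X2 → c, X3 → a.
Binarize each right-hand side of length ≥ 3 by chaining fresh nonterminals (Y1, Y2, …): affected rules were Expr → X2 Expr X3; Expr → Expr Factor Expr.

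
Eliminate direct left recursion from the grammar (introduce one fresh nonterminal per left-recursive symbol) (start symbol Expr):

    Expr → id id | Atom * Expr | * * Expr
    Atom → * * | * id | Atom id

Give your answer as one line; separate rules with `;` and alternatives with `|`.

Expr → id id | Atom * Expr | * * Expr; Atom → * * Atom1 | * id Atom1; Atom1 → id Atom1 | ε

Directly left-recursive nonterminal: Atom.
For Atom: α = {id}, β = {* *, * id}. Rewrite as Atom → β Atom1 and Atom1 → α Atom1 | ε.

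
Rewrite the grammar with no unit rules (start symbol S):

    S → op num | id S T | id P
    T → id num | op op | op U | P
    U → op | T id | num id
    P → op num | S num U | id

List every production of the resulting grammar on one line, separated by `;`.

Unit pairs: T ⇒* {P}.
For every A with A ⇒* B via unit rules, add B's non-unit alternatives to A; then delete every rule of the form X → Y.

S → op num | id S T | id P; T → op num | S num U | id | id num | op op | op U; U → op | T id | num id; P → op num | S num U | id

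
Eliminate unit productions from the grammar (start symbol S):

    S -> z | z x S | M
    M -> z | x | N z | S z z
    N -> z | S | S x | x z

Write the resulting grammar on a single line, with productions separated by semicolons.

Unit pairs: N ⇒* {M, S}; S ⇒* {M}.
Replace each nonterminal's rules with the union of the non-unit rules of every nonterminal it unit-derives.

S -> z | z x S | x | N z | S z z; M -> z | x | N z | S z z; N -> z | z x S | S x | x z | x | N z | S z z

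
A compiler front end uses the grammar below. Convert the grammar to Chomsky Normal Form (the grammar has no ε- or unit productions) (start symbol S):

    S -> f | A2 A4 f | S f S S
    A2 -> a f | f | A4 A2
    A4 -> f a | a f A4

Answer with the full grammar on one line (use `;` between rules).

Introduce a nonterminal for each terminal appearing in a rule of length ≥ 2: X1 → f, X2 → a.
Binarize each right-hand side of length ≥ 3 by chaining fresh nonterminals (Y1, Y2, …): affected rules were S → A2 A4 X1; S → S X1 S S; A4 → X2 X1 A4.

S -> f | A2 Y1 | S Y2; A2 -> X2 X1 | f | A4 A2; A4 -> X1 X2 | X2 Y4; X1 -> f; X2 -> a; Y1 -> A4 X1; Y2 -> X1 Y3; Y3 -> S S; Y4 -> X1 A4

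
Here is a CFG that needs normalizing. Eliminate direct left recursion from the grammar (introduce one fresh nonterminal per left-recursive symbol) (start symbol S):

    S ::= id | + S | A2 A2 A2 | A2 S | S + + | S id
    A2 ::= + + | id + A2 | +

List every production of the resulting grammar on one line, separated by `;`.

S is directly left-recursive.
For S: α = {+ +, id}, β = {id, + S, A2 A2 A2, A2 S}. Rewrite as S → β S' and S' → α S' | ε.

S ::= id S' | + S S' | A2 A2 A2 S' | A2 S S'; A2 ::= + + | id + A2 | +; S' ::= + + S' | id S' | ε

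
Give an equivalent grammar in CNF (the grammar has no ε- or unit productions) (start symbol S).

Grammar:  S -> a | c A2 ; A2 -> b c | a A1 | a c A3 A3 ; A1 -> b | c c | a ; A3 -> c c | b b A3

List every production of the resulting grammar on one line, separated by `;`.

S -> a | X1 A2; A2 -> X2 X1 | X3 A1 | X3 Y1; A1 -> b | X1 X1 | a; A3 -> X1 X1 | X2 Y3; X1 -> c; X2 -> b; X3 -> a; Y1 -> X1 Y2; Y2 -> A3 A3; Y3 -> X2 A3

Introduce a nonterminal for each terminal appearing in a rule of length ≥ 2: X1 → c, X2 → b, X3 → a.
Binarize each right-hand side of length ≥ 3 by chaining fresh nonterminals (Y1, Y2, …): affected rules were A2 → X3 X1 A3 A3; A3 → X2 X2 A3.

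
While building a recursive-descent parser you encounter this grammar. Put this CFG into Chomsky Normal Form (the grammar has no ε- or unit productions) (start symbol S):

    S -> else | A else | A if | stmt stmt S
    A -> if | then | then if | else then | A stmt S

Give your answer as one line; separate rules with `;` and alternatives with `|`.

S -> else | A X1 | A X2 | X3 Y1; A -> if | then | X4 X2 | X1 X4 | A Y2; X1 -> else; X2 -> if; X3 -> stmt; X4 -> then; Y1 -> X3 S; Y2 -> X3 S

Introduce a nonterminal for each terminal appearing in a rule of length ≥ 2: X1 → else, X2 → if, X3 → stmt, X4 → then.
Binarize each right-hand side of length ≥ 3 by chaining fresh nonterminals (Y1, Y2, …): affected rules were S → X3 X3 S; A → A X3 S.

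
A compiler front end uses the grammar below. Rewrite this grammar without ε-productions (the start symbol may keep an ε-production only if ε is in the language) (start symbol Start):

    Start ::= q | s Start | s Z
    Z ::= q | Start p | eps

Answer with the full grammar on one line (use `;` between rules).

The nullable symbols are {Z}.
ε ∉ L(G), so no ε-production is kept.
For each production, add variants omitting each subset of nullable occurrences: Start → s Z gives s Z | s.

Start ::= q | s Start | s Z | s; Z ::= q | Start p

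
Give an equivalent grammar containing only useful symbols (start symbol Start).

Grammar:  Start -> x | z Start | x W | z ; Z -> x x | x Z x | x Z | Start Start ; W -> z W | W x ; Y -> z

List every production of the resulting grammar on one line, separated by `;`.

Generating nonterminals: {Start, Y, Z}.
Reachable from Start after that: {Start}.
Removed useless symbols: {W, Y, Z} and every production mentioning them.

Start -> x | z Start | z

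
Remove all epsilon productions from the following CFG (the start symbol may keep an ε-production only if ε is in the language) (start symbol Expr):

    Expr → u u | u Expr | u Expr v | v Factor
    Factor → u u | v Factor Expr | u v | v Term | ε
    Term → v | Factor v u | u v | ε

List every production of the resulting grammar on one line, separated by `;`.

Nullable nonterminals: {Factor, Term}.
ε ∉ L(G), so no ε-production is kept.
For each production, add variants omitting each subset of nullable occurrences: Expr → v Factor gives v Factor | v. Factor → v Factor Expr gives v Factor Expr | v Expr. Factor → v Term gives v Term | v. Term → Factor v u gives Factor v u | v u.

Expr → u u | u Expr | u Expr v | v Factor | v; Factor → u u | v Factor Expr | v Expr | u v | v Term | v; Term → v | Factor v u | v u | u v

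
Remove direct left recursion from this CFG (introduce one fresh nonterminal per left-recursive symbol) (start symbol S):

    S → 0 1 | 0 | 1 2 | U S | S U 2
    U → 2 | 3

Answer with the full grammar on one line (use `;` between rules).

S → 0 1 S' | 0 S' | 1 2 S' | U S S'; U → 2 | 3; S' → U 2 S' | ε

Left recursion appears on S.
For S: α = {U 2}, β = {0 1, 0, 1 2, U S}. Rewrite as S → β S' and S' → α S' | ε.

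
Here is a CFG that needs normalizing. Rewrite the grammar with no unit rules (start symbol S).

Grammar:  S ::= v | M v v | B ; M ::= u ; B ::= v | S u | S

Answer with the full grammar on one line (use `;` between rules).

S ::= v | S u | M v v; M ::= u; B ::= v | S u | M v v

Unit pairs: B ⇒* {S}; S ⇒* {B}.
For each unit pair (A, B), copy every non-unit production of B to A, then drop all unit productions.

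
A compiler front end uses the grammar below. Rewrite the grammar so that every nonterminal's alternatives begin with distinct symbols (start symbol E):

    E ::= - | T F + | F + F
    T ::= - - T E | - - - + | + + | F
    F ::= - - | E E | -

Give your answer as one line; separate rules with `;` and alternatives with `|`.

E ::= - | T F + | F + F; T ::= + + | F | - - T'; F ::= E E | - F'; T' ::= T E | - +; F' ::= - | ε

T has alternatives sharing prefix '- -': factor to T → - - T' with T' → T E | - +.
F has alternatives sharing prefix '-': factor to F → - F' with F' → - | ε.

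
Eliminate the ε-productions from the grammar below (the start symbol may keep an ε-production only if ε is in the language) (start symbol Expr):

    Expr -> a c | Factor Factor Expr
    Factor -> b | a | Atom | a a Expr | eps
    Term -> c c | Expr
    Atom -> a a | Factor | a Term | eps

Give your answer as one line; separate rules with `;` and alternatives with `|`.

Nullable nonterminals: {Atom, Factor}.
ε ∉ L(G), so no ε-production is kept.
Add the nullable-subset variants: Expr → Factor Factor Expr gives Factor Factor Expr | Factor Expr.

Expr -> a c | Factor Factor Expr | Factor Expr; Factor -> b | a | Atom | a a Expr; Term -> c c | Expr; Atom -> a a | Factor | a Term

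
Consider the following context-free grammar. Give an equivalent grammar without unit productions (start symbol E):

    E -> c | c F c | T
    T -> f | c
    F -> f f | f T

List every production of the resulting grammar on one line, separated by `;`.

Unit pairs: E ⇒* {T}.
Replace each nonterminal's rules with the union of the non-unit rules of every nonterminal it unit-derives.

E -> c | c F c | f; T -> f | c; F -> f f | f T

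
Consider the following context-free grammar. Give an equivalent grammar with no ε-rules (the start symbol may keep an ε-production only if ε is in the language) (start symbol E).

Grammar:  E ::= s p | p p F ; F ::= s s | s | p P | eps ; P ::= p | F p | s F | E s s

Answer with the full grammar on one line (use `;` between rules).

E ::= s p | p p F | p p; F ::= s s | s | p P; P ::= p | F p | s F | s | E s s

Nullable nonterminals: {F}.
ε ∉ L(G), so no ε-production is kept.
Add the nullable-subset variants: E → p p F gives p p F | p p. P → s F gives s F | s.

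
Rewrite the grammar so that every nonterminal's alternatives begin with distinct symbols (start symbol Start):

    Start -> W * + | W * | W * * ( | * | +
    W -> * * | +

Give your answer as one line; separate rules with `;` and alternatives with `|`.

Start -> * | + | W * Start1; W -> * * | +; Start1 -> + | epsilon | * (

Start has alternatives sharing prefix 'W *': factor to Start → W * Start1 with Start1 → + | ε | * (.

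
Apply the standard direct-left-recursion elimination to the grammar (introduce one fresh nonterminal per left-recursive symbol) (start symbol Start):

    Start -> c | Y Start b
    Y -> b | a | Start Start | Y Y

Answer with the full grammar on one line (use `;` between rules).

Directly left-recursive nonterminal: Y.
For Y: α = {Y}, β = {b, a, Start Start}. Rewrite as Y → β Y1 and Y1 → α Y1 | ε.

Start -> c | Y Start b; Y -> b Y1 | a Y1 | Start Start Y1; Y1 -> Y Y1 | ε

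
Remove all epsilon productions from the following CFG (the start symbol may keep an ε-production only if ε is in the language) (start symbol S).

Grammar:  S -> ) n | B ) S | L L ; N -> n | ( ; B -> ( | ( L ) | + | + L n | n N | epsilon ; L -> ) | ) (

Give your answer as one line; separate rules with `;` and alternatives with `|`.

S -> ) n | B ) S | ) S | L L; N -> n | (; B -> ( | ( L ) | + | + L n | n N; L -> ) | ) (

The nullable symbols are {B}.
ε ∉ L(G), so no ε-production is kept.
Add the nullable-subset variants: S → B ) S gives B ) S | ) S.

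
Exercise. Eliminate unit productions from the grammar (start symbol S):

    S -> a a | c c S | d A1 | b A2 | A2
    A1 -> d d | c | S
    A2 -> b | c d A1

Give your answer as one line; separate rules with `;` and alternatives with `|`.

S -> b | c d A1 | a a | c c S | d A1 | b A2; A1 -> b | c d A1 | d d | c | a a | c c S | d A1 | b A2; A2 -> b | c d A1

Unit pairs: A1 ⇒* {A2, S}; S ⇒* {A2}.
Replace each nonterminal's rules with the union of the non-unit rules of every nonterminal it unit-derives.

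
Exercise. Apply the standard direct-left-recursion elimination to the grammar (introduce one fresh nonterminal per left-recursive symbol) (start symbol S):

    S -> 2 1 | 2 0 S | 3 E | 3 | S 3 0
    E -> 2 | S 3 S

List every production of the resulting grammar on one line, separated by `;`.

Directly left-recursive nonterminal: S.
For S: α = {3 0}, β = {2 1, 2 0 S, 3 E, 3}. Rewrite as S → β S' and S' → α S' | ε.

S -> 2 1 S' | 2 0 S S' | 3 E S' | 3 S'; E -> 2 | S 3 S; S' -> 3 0 S' | ε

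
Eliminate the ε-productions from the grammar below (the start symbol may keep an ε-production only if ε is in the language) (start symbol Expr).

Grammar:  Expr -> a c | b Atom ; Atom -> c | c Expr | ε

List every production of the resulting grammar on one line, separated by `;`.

Nullable nonterminals: {Atom}.
ε ∉ L(G), so no ε-production is kept.
Expand every rule over subsets of its nullable positions: Expr → b Atom gives b Atom | b.

Expr -> a c | b Atom | b; Atom -> c | c Expr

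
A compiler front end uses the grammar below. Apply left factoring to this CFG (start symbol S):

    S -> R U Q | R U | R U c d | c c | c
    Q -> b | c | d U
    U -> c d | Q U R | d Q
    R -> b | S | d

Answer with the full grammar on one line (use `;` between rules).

S has alternatives sharing prefix 'R U': factor to S → R U S' with S' → Q | ε | c d.
S has alternatives sharing prefix 'c': factor to S → c S'' with S'' → c | ε.

S -> R U S' | c S''; Q -> b | c | d U; U -> c d | Q U R | d Q; R -> b | S | d; S' -> Q | ε | c d; S'' -> c | ε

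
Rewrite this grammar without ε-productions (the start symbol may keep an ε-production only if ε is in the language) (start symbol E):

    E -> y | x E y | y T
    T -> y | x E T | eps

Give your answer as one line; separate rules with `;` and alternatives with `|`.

E -> y | x E y | y T; T -> y | x E T | x E

Nullable set = {T}.
ε ∉ L(G), so no ε-production is kept.
Expand every rule over subsets of its nullable positions: T → x E T gives x E T | x E.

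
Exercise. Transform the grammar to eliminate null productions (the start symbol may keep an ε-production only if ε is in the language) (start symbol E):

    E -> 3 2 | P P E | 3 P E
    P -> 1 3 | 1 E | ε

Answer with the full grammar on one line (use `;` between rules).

E -> 3 2 | P P E | P E | 3 P E | 3 E; P -> 1 3 | 1 E

The nullable symbols are {P}.
ε ∉ L(G), so no ε-production is kept.
For each production, add variants omitting each subset of nullable occurrences: E → P P E gives P P E | P E. E → 3 P E gives 3 P E | 3 E.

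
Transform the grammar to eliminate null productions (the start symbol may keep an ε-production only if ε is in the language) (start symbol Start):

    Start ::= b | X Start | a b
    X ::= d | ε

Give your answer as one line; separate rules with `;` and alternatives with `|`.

Nullable set = {X}.
ε ∉ L(G), so no ε-production is kept.

Start ::= b | X Start | a b; X ::= d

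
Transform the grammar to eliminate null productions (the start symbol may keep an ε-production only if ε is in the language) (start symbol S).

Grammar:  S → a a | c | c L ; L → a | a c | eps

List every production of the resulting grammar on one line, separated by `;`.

S → a a | c | c L; L → a | a c

Nullable nonterminals: {L}.
ε ∉ L(G), so no ε-production is kept.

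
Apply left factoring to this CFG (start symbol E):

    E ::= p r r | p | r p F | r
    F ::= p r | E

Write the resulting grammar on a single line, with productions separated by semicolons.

E ::= p E' | r E''; F ::= p r | E; E' ::= r r | ε; E'' ::= p F | ε

E has alternatives sharing prefix 'p': factor to E → p E' with E' → r r | ε.
E has alternatives sharing prefix 'r': factor to E → r E'' with E'' → p F | ε.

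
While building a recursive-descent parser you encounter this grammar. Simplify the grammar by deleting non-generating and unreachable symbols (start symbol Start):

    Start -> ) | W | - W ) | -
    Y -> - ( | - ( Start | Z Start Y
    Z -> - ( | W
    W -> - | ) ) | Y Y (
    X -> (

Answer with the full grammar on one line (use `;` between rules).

Generating nonterminals: {Start, W, X, Y, Z}.
Reachable from Start after that: {Start, W, Y, Z}.
Removed useless symbols: {X} and every production mentioning them.

Start -> ) | W | - W ) | -; Y -> - ( | - ( Start | Z Start Y; Z -> - ( | W; W -> - | ) ) | Y Y (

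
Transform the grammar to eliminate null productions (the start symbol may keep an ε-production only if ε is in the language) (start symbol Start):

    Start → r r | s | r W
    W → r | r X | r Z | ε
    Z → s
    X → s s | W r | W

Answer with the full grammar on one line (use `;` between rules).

Start → r r | s | r W | r; W → r | r X | r Z; Z → s; X → s s | W r | r | W

Nullable nonterminals: {W, X}.
ε ∉ L(G), so no ε-production is kept.
Expand every rule over subsets of its nullable positions: Start → r W gives r W | r. X → W r gives W r | r.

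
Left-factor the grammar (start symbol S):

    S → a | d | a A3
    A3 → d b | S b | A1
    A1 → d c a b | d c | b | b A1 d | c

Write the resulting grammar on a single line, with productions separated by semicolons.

S → d | a S'; A3 → d b | S b | A1; A1 → c | d c A1' | b A1''; S' → ε | A3; A1' → a b | ε; A1'' → ε | A1 d

S has alternatives sharing prefix 'a': factor to S → a S' with S' → ε | A3.
A1 has alternatives sharing prefix 'd c': factor to A1 → d c A1' with A1' → a b | ε.
A1 has alternatives sharing prefix 'b': factor to A1 → b A1'' with A1'' → ε | A1 d.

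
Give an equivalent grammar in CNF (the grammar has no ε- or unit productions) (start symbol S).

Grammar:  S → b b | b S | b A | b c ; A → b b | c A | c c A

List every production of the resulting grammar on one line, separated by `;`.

S → X1 X1 | X1 S | X1 A | X1 X2; A → X1 X1 | X2 A | X2 Y1; X1 → b; X2 → c; Y1 → X2 A

Introduce a nonterminal for each terminal appearing in a rule of length ≥ 2: X1 → b, X2 → c.
Binarize each right-hand side of length ≥ 3 by chaining fresh nonterminals (Y1, Y2, …): affected rules were A → X2 X2 A.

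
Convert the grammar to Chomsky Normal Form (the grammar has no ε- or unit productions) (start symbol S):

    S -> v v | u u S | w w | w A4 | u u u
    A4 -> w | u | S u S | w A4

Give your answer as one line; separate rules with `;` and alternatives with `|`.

Introduce a nonterminal for each terminal appearing in a rule of length ≥ 2: X1 → v, X2 → u, X3 → w.
Binarize each right-hand side of length ≥ 3 by chaining fresh nonterminals (Y1, Y2, …): affected rules were S → X2 X2 S; S → X2 X2 X2; A4 → S X2 S.

S -> X1 X1 | X2 Y1 | X3 X3 | X3 A4 | X2 Y2; A4 -> w | u | S Y3 | X3 A4; X1 -> v; X2 -> u; X3 -> w; Y1 -> X2 S; Y2 -> X2 X2; Y3 -> X2 S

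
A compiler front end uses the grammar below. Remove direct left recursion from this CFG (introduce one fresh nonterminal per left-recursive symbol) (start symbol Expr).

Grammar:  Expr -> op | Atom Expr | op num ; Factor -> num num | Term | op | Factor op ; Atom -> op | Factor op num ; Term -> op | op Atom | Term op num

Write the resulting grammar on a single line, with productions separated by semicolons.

Expr -> op | Atom Expr | op num; Factor -> num num Factor1 | Term Factor1 | op Factor1; Atom -> op | Factor op num; Term -> op Term1 | op Atom Term1; Factor1 -> op Factor1 | eps; Term1 -> op num Term1 | eps

Directly left-recursive nonterminals: Factor, Term.
For Factor: α = {op}, β = {num num, Term, op}. Rewrite as Factor → β Factor1 and Factor1 → α Factor1 | ε.
For Term: α = {op num}, β = {op, op Atom}. Rewrite as Term → β Term1 and Term1 → α Term1 | ε.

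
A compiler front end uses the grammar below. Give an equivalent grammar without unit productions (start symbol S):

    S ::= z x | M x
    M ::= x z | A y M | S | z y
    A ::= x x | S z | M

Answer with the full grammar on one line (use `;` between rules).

S ::= z x | M x; M ::= z x | M x | x z | A y M | z y; A ::= z x | M x | x x | S z | x z | A y M | z y

Unit pairs: A ⇒* {M, S}; M ⇒* {S}.
For every A with A ⇒* B via unit rules, add B's non-unit alternatives to A; then delete every rule of the form X → Y.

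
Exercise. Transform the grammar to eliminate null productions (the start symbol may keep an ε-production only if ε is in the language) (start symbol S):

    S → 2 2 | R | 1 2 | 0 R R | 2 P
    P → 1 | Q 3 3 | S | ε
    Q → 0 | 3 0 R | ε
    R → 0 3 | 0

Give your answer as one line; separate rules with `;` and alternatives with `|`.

Nullable set = {P, Q}.
ε ∉ L(G), so no ε-production is kept.
Expand every rule over subsets of its nullable positions: S → 2 P gives 2 P | 2. P → Q 3 3 gives Q 3 3 | 3 3.

S → 2 2 | R | 1 2 | 0 R R | 2 P | 2; P → 1 | Q 3 3 | 3 3 | S; Q → 0 | 3 0 R; R → 0 3 | 0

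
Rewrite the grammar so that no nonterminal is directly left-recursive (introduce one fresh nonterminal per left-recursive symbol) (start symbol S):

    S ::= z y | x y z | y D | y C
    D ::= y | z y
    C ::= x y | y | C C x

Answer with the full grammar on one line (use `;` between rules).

Directly left-recursive nonterminal: C.
For C: α = {C x}, β = {x y, y}. Rewrite as C → β C' and C' → α C' | ε.

S ::= z y | x y z | y D | y C; D ::= y | z y; C ::= x y C' | y C'; C' ::= C x C' | ε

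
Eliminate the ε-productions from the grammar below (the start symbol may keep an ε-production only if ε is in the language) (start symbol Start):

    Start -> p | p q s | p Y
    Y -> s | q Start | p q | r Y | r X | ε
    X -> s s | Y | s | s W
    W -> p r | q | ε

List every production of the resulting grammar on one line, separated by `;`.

Nullable nonterminals: {W, X, Y}.
ε ∉ L(G), so no ε-production is kept.
Add the nullable-subset variants: Y → r Y gives r Y | r.

Start -> p | p q s | p Y; Y -> s | q Start | p q | r Y | r | r X; X -> s s | Y | s | s W; W -> p r | q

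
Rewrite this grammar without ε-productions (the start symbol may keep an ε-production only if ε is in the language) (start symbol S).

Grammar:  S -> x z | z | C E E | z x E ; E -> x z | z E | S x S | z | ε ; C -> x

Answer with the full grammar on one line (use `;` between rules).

The nullable symbols are {E}.
ε ∉ L(G), so no ε-production is kept.
For each production, add variants omitting each subset of nullable occurrences: S → C E E gives C E E | C E | C. S → z x E gives z x E | z x. E → z E gives z E | z.

S -> x z | z | C E E | C E | C | z x E | z x; E -> x z | z E | z | S x S; C -> x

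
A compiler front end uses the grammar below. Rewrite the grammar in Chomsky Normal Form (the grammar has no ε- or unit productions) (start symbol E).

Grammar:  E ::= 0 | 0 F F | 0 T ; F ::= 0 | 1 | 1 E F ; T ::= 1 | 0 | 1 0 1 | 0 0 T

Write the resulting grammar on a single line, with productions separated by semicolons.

Introduce a nonterminal for each terminal appearing in a rule of length ≥ 2: X1 → 0, X2 → 1.
Binarize each right-hand side of length ≥ 3 by chaining fresh nonterminals (Y1, Y2, …): affected rules were E → X1 F F; F → X2 E F; T → X2 X1 X2; T → X1 X1 T.

E ::= 0 | X1 Y1 | X1 T; F ::= 0 | 1 | X2 Y2; T ::= 1 | 0 | X2 Y3 | X1 Y4; X1 ::= 0; X2 ::= 1; Y1 ::= F F; Y2 ::= E F; Y3 ::= X1 X2; Y4 ::= X1 T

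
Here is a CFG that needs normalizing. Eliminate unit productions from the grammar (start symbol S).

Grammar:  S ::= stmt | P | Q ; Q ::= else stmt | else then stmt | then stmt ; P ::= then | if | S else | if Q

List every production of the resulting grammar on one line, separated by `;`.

S ::= stmt | then | if | S else | if Q | else stmt | else then stmt | then stmt; Q ::= else stmt | else then stmt | then stmt; P ::= then | if | S else | if Q

Unit pairs: S ⇒* {P, Q}.
For every A with A ⇒* B via unit rules, add B's non-unit alternatives to A; then delete every rule of the form X → Y.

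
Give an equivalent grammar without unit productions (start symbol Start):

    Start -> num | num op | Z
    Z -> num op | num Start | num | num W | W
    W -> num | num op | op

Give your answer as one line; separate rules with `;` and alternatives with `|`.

Start -> num op | num Start | num | num W | op; Z -> num op | num Start | num | num W | op; W -> num | num op | op

Unit pairs: Start ⇒* {W, Z}; Z ⇒* {W}.
For each unit pair (A, B), copy every non-unit production of B to A, then drop all unit productions.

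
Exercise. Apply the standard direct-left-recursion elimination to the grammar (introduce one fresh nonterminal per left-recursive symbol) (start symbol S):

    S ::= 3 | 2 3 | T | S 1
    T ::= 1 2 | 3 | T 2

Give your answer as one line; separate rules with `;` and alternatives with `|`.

Directly left-recursive nonterminals: S, T.
For S: α = {1}, β = {3, 2 3, T}. Rewrite as S → β S' and S' → α S' | ε.
For T: α = {2}, β = {1 2, 3}. Rewrite as T → β T' and T' → α T' | ε.

S ::= 3 S' | 2 3 S' | T S'; T ::= 1 2 T' | 3 T'; S' ::= 1 S' | ε; T' ::= 2 T' | ε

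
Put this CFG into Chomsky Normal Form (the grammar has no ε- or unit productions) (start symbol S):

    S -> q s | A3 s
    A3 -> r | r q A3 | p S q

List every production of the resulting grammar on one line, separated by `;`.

S -> X1 X2 | A3 X2; A3 -> r | X3 Y1 | X4 Y2; X1 -> q; X2 -> s; X3 -> r; X4 -> p; Y1 -> X1 A3; Y2 -> S X1

Introduce a nonterminal for each terminal appearing in a rule of length ≥ 2: X1 → q, X2 → s, X3 → r, X4 → p.
Binarize each right-hand side of length ≥ 3 by chaining fresh nonterminals (Y1, Y2, …): affected rules were A3 → X3 X1 A3; A3 → X4 S X1.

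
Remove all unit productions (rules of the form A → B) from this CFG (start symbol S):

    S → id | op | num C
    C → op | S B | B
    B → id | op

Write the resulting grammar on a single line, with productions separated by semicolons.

Unit pairs: C ⇒* {B}.
For each unit pair (A, B), copy every non-unit production of B to A, then drop all unit productions.

S → id | op | num C; C → id | op | S B; B → id | op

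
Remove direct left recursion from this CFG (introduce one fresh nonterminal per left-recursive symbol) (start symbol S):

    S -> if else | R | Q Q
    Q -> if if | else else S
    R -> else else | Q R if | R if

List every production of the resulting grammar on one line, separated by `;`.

Left recursion appears on R.
For R: α = {if}, β = {else else, Q R if}. Rewrite as R → β R' and R' → α R' | ε.

S -> if else | R | Q Q; Q -> if if | else else S; R -> else else R' | Q R if R'; R' -> if R' | ε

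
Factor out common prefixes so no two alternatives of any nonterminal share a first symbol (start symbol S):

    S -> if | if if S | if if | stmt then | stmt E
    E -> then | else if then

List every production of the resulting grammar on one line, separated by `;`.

S has alternatives sharing prefix 'if': factor to S → if S' with S' → ε | if S | if.
S has alternatives sharing prefix 'stmt': factor to S → stmt S'' with S'' → then | E.
S' has alternatives sharing prefix 'if': factor to S' → if S''' with S''' → S | ε.

S -> if S' | stmt S''; E -> then | else if then; S' -> ε | if S'''; S'' -> then | E; S''' -> S | ε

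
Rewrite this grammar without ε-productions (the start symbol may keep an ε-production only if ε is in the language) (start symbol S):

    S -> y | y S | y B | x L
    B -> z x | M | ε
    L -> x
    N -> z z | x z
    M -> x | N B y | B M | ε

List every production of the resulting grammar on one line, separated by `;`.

Nullable set = {B, M}.
ε ∉ L(G), so no ε-production is kept.
Expand every rule over subsets of its nullable positions: M → N B y gives N B y | N y. M → B M gives B M | B.

S -> y | y S | y B | x L; B -> z x | M; L -> x; N -> z z | x z; M -> x | N B y | N y | B M | B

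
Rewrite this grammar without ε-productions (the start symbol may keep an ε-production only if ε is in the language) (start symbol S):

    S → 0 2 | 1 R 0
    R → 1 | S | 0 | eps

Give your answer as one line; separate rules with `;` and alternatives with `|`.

The nullable symbols are {R}.
ε ∉ L(G), so no ε-production is kept.
For each production, add variants omitting each subset of nullable occurrences: S → 1 R 0 gives 1 R 0 | 1 0.

S → 0 2 | 1 R 0 | 1 0; R → 1 | S | 0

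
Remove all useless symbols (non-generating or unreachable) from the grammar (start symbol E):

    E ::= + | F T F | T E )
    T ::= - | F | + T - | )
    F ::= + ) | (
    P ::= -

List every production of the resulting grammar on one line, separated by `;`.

E ::= + | F T F | T E ); T ::= - | F | + T - | ); F ::= + ) | (

Generating nonterminals: {E, F, P, T}.
Reachable from E after that: {E, F, T}.
Removed useless symbols: {P} and every production mentioning them.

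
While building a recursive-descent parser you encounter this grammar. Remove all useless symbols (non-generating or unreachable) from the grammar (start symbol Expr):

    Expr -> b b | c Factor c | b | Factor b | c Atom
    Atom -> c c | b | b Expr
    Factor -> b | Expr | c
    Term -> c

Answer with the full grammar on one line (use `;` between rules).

Generating nonterminals: {Atom, Expr, Factor, Term}.
Reachable from Expr after that: {Atom, Expr, Factor}.
Removed useless symbols: {Term} and every production mentioning them.

Expr -> b b | c Factor c | b | Factor b | c Atom; Atom -> c c | b | b Expr; Factor -> b | Expr | c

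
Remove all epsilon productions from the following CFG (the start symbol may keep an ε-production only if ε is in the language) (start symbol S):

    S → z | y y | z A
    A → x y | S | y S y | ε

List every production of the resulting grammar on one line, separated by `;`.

Nullable set = {A}.
ε ∉ L(G), so no ε-production is kept.

S → z | y y | z A; A → x y | S | y S y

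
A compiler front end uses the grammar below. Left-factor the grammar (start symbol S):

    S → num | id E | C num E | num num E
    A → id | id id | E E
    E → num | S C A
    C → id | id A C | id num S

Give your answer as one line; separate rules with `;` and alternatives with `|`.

S has alternatives sharing prefix 'num': factor to S → num S' with S' → ε | num E.
A has alternatives sharing prefix 'id': factor to A → id A' with A' → ε | id.
C has alternatives sharing prefix 'id': factor to C → id C' with C' → ε | A C | num S.

S → id E | C num E | num S'; A → E E | id A'; E → num | S C A; C → id C'; S' → ε | num E; A' → ε | id; C' → ε | A C | num S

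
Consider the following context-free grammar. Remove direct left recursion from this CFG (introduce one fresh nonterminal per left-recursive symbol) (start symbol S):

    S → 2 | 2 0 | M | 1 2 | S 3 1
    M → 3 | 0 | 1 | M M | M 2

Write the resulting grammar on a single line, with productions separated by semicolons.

Directly left-recursive nonterminals: S, M.
For S: α = {3 1}, β = {2, 2 0, M, 1 2}. Rewrite as S → β S' and S' → α S' | ε.
For M: α = {M, 2}, β = {3, 0, 1}. Rewrite as M → β M' and M' → α M' | ε.

S → 2 S' | 2 0 S' | M S' | 1 2 S'; M → 3 M' | 0 M' | 1 M'; S' → 3 1 S' | ε; M' → M M' | 2 M' | ε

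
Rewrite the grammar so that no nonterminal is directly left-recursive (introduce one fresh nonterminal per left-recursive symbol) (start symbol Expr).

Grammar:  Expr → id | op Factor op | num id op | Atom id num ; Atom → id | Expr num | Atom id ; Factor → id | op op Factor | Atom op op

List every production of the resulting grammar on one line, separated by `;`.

Expr → id | op Factor op | num id op | Atom id num; Atom → id Atom1 | Expr num Atom1; Factor → id | op op Factor | Atom op op; Atom1 → id Atom1 | ε

Atom is directly left-recursive.
For Atom: α = {id}, β = {id, Expr num}. Rewrite as Atom → β Atom1 and Atom1 → α Atom1 | ε.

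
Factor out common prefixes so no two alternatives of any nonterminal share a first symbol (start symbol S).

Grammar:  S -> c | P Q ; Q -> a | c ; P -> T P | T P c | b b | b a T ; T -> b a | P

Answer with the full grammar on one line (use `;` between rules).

P has alternatives sharing prefix 'T P': factor to P → T P P' with P' → ε | c.
P has alternatives sharing prefix 'b': factor to P → b P'' with P'' → b | a T.

S -> c | P Q; Q -> a | c; P -> T P P' | b P''; T -> b a | P; P' -> ε | c; P'' -> b | a T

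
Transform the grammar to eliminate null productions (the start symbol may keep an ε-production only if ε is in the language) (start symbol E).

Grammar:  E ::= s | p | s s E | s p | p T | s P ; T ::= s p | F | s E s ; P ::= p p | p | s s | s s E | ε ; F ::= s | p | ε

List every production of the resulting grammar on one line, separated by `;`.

E ::= s | p | s s E | s p | p T | s P; T ::= s p | F | s E s; P ::= p p | p | s s | s s E; F ::= s | p

Nullable set = {F, P, T}.
ε ∉ L(G), so no ε-production is kept.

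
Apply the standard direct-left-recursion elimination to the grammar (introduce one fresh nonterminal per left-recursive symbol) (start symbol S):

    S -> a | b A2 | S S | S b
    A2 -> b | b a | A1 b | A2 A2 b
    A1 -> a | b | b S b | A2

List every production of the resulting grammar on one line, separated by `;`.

Left recursion appears on S, A2.
For S: α = {S, b}, β = {a, b A2}. Rewrite as S → β S' and S' → α S' | ε.
For A2: α = {A2 b}, β = {b, b a, A1 b}. Rewrite as A2 → β A2' and A2' → α A2' | ε.

S -> a S' | b A2 S'; A2 -> b A2' | b a A2' | A1 b A2'; A1 -> a | b | b S b | A2; S' -> S S' | b S' | ε; A2' -> A2 b A2' | ε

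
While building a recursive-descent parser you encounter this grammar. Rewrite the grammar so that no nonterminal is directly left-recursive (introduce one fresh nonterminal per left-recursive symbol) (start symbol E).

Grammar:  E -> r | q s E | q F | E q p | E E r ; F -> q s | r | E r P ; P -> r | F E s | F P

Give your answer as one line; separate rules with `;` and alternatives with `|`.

E is directly left-recursive.
For E: α = {q p, E r}, β = {r, q s E, q F}. Rewrite as E → β E' and E' → α E' | ε.

E -> r E' | q s E E' | q F E'; F -> q s | r | E r P; P -> r | F E s | F P; E' -> q p E' | E r E' | ε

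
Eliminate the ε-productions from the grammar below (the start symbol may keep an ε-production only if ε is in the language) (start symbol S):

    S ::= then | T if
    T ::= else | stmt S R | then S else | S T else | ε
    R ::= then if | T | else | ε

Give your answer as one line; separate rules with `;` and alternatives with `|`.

S ::= then | T if | if; T ::= else | stmt S R | stmt S | then S else | S T else | S else; R ::= then if | T | else

Nullable nonterminals: {R, T}.
ε ∉ L(G), so no ε-production is kept.
Expand every rule over subsets of its nullable positions: S → T if gives T if | if. T → stmt S R gives stmt S R | stmt S. T → S T else gives S T else | S else.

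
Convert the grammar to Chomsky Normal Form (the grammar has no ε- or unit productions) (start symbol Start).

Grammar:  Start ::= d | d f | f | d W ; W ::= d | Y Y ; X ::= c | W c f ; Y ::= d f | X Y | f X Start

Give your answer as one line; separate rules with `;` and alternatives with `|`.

Introduce a nonterminal for each terminal appearing in a rule of length ≥ 2: X1 → d, X2 → f, X3 → c.
Binarize each right-hand side of length ≥ 3 by chaining fresh nonterminals (Y1, Y2, …): affected rules were X → W X3 X2; Y → X2 X Start.

Start ::= d | X1 X2 | f | X1 W; W ::= d | Y Y; X ::= c | W Y1; Y ::= X1 X2 | X Y | X2 Y2; X1 ::= d; X2 ::= f; X3 ::= c; Y1 ::= X3 X2; Y2 ::= X Start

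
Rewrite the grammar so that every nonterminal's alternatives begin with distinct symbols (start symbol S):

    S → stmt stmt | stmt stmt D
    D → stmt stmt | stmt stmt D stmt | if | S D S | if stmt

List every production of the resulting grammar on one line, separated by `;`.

S has alternatives sharing prefix 'stmt stmt': factor to S → stmt stmt S' with S' → ε | D.
D has alternatives sharing prefix 'stmt stmt': factor to D → stmt stmt D' with D' → ε | D stmt.
D has alternatives sharing prefix 'if': factor to D → if D'' with D'' → ε | stmt.

S → stmt stmt S'; D → S D S | stmt stmt D' | if D''; S' → eps | D; D' → eps | D stmt; D'' → eps | stmt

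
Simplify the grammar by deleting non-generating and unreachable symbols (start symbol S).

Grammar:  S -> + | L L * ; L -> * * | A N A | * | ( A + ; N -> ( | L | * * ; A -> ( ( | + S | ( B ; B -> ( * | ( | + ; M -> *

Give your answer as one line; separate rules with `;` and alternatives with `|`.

S -> + | L L *; L -> * * | A N A | * | ( A +; N -> ( | L | * *; A -> ( ( | + S | ( B; B -> ( * | ( | +

Generating nonterminals: {A, B, L, M, N, S}.
Reachable from S after that: {A, B, L, N, S}.
Removed useless symbols: {M} and every production mentioning them.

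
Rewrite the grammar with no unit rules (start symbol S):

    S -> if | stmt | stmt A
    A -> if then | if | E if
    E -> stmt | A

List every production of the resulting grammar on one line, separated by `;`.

S -> if | stmt | stmt A; A -> if then | if | E if; E -> stmt | if then | if | E if

Unit pairs: E ⇒* {A}.
For every A with A ⇒* B via unit rules, add B's non-unit alternatives to A; then delete every rule of the form X → Y.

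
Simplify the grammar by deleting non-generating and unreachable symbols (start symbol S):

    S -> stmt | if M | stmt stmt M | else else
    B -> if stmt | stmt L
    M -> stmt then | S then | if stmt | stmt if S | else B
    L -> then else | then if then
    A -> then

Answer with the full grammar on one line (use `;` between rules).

S -> stmt | if M | stmt stmt M | else else; B -> if stmt | stmt L; M -> stmt then | S then | if stmt | stmt if S | else B; L -> then else | then if then

Generating nonterminals: {A, B, L, M, S}.
Reachable from S after that: {B, L, M, S}.
Removed useless symbols: {A} and every production mentioning them.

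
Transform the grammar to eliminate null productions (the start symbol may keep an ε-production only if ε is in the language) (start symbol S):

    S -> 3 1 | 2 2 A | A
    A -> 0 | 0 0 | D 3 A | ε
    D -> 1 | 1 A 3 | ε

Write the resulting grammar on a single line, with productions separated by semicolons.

S -> 3 1 | 2 2 A | 2 2 | A | ε; A -> 0 | 0 0 | D 3 A | D 3 | 3 A | 3; D -> 1 | 1 A 3 | 1 3

The nullable symbols are {A, D, S}.
ε ∈ L(G) since S is nullable, so keep S → ε.
Expand every rule over subsets of its nullable positions: S → 2 2 A gives 2 2 A | 2 2. A → D 3 A gives D 3 A | D 3 | 3 A | 3. D → 1 A 3 gives 1 A 3 | 1 3.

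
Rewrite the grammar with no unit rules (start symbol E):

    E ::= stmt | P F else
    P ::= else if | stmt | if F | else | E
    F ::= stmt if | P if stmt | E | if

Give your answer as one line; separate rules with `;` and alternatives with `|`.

Unit pairs: F ⇒* {E}; P ⇒* {E}.
For every A with A ⇒* B via unit rules, add B's non-unit alternatives to A; then delete every rule of the form X → Y.

E ::= stmt | P F else; P ::= stmt | P F else | else if | if F | else; F ::= stmt | P F else | stmt if | P if stmt | if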